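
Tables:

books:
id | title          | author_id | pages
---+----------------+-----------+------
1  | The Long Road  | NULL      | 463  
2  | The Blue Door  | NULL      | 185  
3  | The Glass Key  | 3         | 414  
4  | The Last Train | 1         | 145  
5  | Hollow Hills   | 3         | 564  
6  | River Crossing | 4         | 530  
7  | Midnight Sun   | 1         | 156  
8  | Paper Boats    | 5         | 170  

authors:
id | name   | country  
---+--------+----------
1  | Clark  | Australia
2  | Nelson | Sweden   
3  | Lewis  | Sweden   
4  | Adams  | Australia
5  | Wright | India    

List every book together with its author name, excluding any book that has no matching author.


INNER JOIN keeps only books rows whose author_id matches an id in authors. Walk through each book:
  - book 1 (The Long Road): author_id=NULL, no match -> dropped
  - book 2 (The Blue Door): author_id=NULL, no match -> dropped
  - book 3 (The Glass Key): author_id=3 -> matches Lewis
  - book 4 (The Last Train): author_id=1 -> matches Clark
  - book 5 (Hollow Hills): author_id=3 -> matches Lewis
  - book 6 (River Crossing): author_id=4 -> matches Adams
  - book 7 (Midnight Sun): author_id=1 -> matches Clark
  - book 8 (Paper Boats): author_id=5 -> matches Wright
So 2 of 8 rows are dropped.

SQL:
SELECT a.title, b.name AS author
FROM books a
INNER JOIN authors b ON a.author_id = b.id

Result:
title          | author
---------------+-------
The Glass Key  | Lewis 
The Last Train | Clark 
Hollow Hills   | Lewis 
River Crossing | Adams 
Midnight Sun   | Clark 
Paper Boats    | Wright


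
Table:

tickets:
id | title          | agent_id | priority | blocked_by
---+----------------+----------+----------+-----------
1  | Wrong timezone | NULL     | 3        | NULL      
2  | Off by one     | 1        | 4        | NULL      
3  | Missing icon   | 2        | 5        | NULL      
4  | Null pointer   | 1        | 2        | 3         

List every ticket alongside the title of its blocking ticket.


This is a self-join: tickets is joined to a second copy of itself, matching each row's blocked_by to another row's id. Use LEFT JOIN so rows with blocked_by=NULL are kept.
  - ticket 1 (Wrong timezone): blocked_by=NULL -> NULL
  - ticket 2 (Off by one): blocked_by=NULL -> NULL
  - ticket 3 (Missing icon): blocked_by=NULL -> NULL
  - ticket 4 (Null pointer): blocked_by=3 -> Missing icon

SQL:
SELECT a.title AS item, b.title AS blocked_by
FROM tickets a
LEFT JOIN tickets b ON a.blocked_by = b.id

Result:
item           | blocked_by  
---------------+-------------
Wrong timezone | NULL        
Off by one     | NULL        
Missing icon   | NULL        
Null pointer   | Missing icon


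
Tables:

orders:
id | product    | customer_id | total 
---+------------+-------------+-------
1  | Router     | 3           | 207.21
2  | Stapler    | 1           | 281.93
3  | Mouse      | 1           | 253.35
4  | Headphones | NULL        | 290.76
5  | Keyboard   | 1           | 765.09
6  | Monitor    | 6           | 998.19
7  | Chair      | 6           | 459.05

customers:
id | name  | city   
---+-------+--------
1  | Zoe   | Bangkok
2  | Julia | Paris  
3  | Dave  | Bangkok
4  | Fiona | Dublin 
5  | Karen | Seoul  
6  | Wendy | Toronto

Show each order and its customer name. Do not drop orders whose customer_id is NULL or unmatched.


LEFT JOIN keeps every row from orders (the left table); where customer_id has no match in customers, the customer columns become NULL. Walk through each order:
  - order 1 (Router): customer_id=3 -> matches Dave
  - order 2 (Stapler): customer_id=1 -> matches Zoe
  - order 3 (Mouse): customer_id=1 -> matches Zoe
  - order 4 (Headphones): customer_id=NULL, no match -> kept with NULL
  - order 5 (Keyboard): customer_id=1 -> matches Zoe
  - order 6 (Monitor): customer_id=6 -> matches Wendy
  - order 7 (Chair): customer_id=6 -> matches Wendy
All 7 rows appear; 1 has NULL customer.

SQL:
SELECT a.product, b.name AS customer
FROM orders a
LEFT JOIN customers b ON a.customer_id = b.id

Result:
product    | customer
-----------+---------
Router     | Dave    
Stapler    | Zoe     
Mouse      | Zoe     
Headphones | NULL    
Keyboard   | Zoe     
Monitor    | Wendy   
Chair      | Wendy   


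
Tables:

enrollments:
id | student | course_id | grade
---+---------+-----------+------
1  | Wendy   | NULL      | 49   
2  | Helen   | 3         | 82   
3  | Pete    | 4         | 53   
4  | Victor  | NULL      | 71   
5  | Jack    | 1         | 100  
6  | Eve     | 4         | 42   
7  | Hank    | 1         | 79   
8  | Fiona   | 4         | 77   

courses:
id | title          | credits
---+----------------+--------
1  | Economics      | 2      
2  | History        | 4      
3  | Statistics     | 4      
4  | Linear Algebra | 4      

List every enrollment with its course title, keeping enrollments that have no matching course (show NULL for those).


LEFT JOIN keeps every row from enrollments (the left table); where course_id has no match in courses, the course columns become NULL. Walk through each enrollment:
  - enrollment 1 (Wendy): course_id=NULL, no match -> kept with NULL
  - enrollment 2 (Helen): course_id=3 -> matches Statistics
  - enrollment 3 (Pete): course_id=4 -> matches Linear Algebra
  - enrollment 4 (Victor): course_id=NULL, no match -> kept with NULL
  - enrollment 5 (Jack): course_id=1 -> matches Economics
  - enrollment 6 (Eve): course_id=4 -> matches Linear Algebra
  - enrollment 7 (Hank): course_id=1 -> matches Economics
  - enrollment 8 (Fiona): course_id=4 -> matches Linear Algebra
All 8 rows appear; 2 have NULL course.

SQL:
SELECT a.student, b.title AS course
FROM enrollments a
LEFT JOIN courses b ON a.course_id = b.id

Result:
student | course        
--------+---------------
Wendy   | NULL          
Helen   | Statistics    
Pete    | Linear Algebra
Victor  | NULL          
Jack    | Economics     
Eve     | Linear Algebra
Hank    | Economics     
Fiona   | Linear Algebra


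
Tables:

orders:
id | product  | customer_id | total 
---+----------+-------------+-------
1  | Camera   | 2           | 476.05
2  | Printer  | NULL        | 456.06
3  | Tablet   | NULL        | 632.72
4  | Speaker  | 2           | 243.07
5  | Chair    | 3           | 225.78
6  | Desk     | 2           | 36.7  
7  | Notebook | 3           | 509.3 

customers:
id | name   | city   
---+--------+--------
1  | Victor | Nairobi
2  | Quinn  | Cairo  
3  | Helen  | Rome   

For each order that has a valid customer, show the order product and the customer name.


INNER JOIN keeps only orders rows whose customer_id matches an id in customers. Walk through each order:
  - order 1 (Camera): customer_id=2 -> matches Quinn
  - order 2 (Printer): customer_id=NULL, no match -> dropped
  - order 3 (Tablet): customer_id=NULL, no match -> dropped
  - order 4 (Speaker): customer_id=2 -> matches Quinn
  - order 5 (Chair): customer_id=3 -> matches Helen
  - order 6 (Desk): customer_id=2 -> matches Quinn
  - order 7 (Notebook): customer_id=3 -> matches Helen
So 2 of 7 rows are dropped.

SQL:
SELECT a.product, b.name AS customer
FROM orders a
INNER JOIN customers b ON a.customer_id = b.id

Result:
product  | customer
---------+---------
Camera   | Quinn   
Speaker  | Quinn   
Chair    | Helen   
Desk     | Quinn   
Notebook | Helen   


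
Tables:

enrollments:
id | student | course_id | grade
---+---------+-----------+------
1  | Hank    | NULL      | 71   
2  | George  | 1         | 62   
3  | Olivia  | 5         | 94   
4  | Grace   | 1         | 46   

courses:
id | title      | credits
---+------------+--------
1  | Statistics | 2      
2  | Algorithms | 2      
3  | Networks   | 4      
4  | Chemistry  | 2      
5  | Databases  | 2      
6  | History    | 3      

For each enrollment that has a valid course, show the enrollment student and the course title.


INNER JOIN keeps only enrollments rows whose course_id matches an id in courses. Walk through each enrollment:
  - enrollment 1 (Hank): course_id=NULL, no match -> dropped
  - enrollment 2 (George): course_id=1 -> matches Statistics
  - enrollment 3 (Olivia): course_id=5 -> matches Databases
  - enrollment 4 (Grace): course_id=1 -> matches Statistics
So 1 of 4 rows is dropped.

SQL:
SELECT a.student, b.title AS course
FROM enrollments a
INNER JOIN courses b ON a.course_id = b.id

Result:
student | course    
--------+-----------
George  | Statistics
Olivia  | Databases 
Grace   | Statistics


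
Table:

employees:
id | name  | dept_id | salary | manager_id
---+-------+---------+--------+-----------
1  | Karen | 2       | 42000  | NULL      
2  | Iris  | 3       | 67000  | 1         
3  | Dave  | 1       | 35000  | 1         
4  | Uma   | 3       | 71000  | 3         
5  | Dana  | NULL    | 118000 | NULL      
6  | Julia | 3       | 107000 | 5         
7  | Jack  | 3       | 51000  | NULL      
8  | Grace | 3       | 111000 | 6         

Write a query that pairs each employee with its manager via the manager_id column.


This is a self-join: employees is joined to a second copy of itself, matching each row's manager_id to another row's id. Use LEFT JOIN so rows with manager_id=NULL are kept.
  - employee 1 (Karen): manager_id=NULL -> NULL
  - employee 2 (Iris): manager_id=1 -> Karen
  - employee 3 (Dave): manager_id=1 -> Karen
  - employee 4 (Uma): manager_id=3 -> Dave
  - employee 5 (Dana): manager_id=NULL -> NULL
  - employee 6 (Julia): manager_id=5 -> Dana
  - employee 7 (Jack): manager_id=NULL -> NULL
  - employee 8 (Grace): manager_id=6 -> Julia

SQL:
SELECT a.name AS item, b.name AS manager
FROM employees a
LEFT JOIN employees b ON a.manager_id = b.id

Result:
item  | manager
------+--------
Karen | NULL   
Iris  | Karen  
Dave  | Karen  
Uma   | Dave   
Dana  | NULL   
Julia | Dana   
Jack  | NULL   
Grace | Julia  


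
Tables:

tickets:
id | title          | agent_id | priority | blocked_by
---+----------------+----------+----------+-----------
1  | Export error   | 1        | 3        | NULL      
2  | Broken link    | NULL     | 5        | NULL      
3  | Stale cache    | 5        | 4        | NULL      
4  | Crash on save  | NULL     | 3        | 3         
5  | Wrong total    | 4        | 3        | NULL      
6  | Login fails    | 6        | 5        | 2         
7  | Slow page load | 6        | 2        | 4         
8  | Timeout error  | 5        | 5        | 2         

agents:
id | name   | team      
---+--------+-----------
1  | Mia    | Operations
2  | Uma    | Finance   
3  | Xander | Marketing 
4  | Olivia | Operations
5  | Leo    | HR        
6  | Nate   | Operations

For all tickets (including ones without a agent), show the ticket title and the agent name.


LEFT JOIN keeps every row from tickets (the left table); where agent_id has no match in agents, the agent columns become NULL. Walk through each ticket:
  - ticket 1 (Export error): agent_id=1 -> matches Mia
  - ticket 2 (Broken link): agent_id=NULL, no match -> kept with NULL
  - ticket 3 (Stale cache): agent_id=5 -> matches Leo
  - ticket 4 (Crash on save): agent_id=NULL, no match -> kept with NULL
  - ticket 5 (Wrong total): agent_id=4 -> matches Olivia
  - ticket 6 (Login fails): agent_id=6 -> matches Nate
  - ticket 7 (Slow page load): agent_id=6 -> matches Nate
  - ticket 8 (Timeout error): agent_id=5 -> matches Leo
All 8 rows appear; 2 have NULL agent.

SQL:
SELECT a.title, b.name AS agent
FROM tickets a
LEFT JOIN agents b ON a.agent_id = b.id

Result:
title          | agent 
---------------+-------
Export error   | Mia   
Broken link    | NULL  
Stale cache    | Leo   
Crash on save  | NULL  
Wrong total    | Olivia
Login fails    | Nate  
Slow page load | Nate  
Timeout error  | Leo   


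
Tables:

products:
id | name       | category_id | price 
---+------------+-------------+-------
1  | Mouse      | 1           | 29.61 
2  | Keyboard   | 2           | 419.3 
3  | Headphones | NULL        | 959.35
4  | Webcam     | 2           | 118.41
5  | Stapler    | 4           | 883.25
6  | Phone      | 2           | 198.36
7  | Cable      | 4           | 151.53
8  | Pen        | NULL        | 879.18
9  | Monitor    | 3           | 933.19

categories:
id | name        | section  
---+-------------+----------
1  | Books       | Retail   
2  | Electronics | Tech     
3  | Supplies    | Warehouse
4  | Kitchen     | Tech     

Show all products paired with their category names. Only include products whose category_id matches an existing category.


INNER JOIN keeps only products rows whose category_id matches an id in categories. Walk through each product:
  - product 1 (Mouse): category_id=1 -> matches Books
  - product 2 (Keyboard): category_id=2 -> matches Electronics
  - product 3 (Headphones): category_id=NULL, no match -> dropped
  - product 4 (Webcam): category_id=2 -> matches Electronics
  - product 5 (Stapler): category_id=4 -> matches Kitchen
  - product 6 (Phone): category_id=2 -> matches Electronics
  - product 7 (Cable): category_id=4 -> matches Kitchen
  - product 8 (Pen): category_id=NULL, no match -> dropped
  - product 9 (Monitor): category_id=3 -> matches Supplies
So 2 of 9 rows are dropped.

SQL:
SELECT a.name, b.name AS category
FROM products a
INNER JOIN categories b ON a.category_id = b.id

Result:
name     | category   
---------+------------
Mouse    | Books      
Keyboard | Electronics
Webcam   | Electronics
Stapler  | Kitchen    
Phone    | Electronics
Cable    | Kitchen    
Monitor  | Supplies   


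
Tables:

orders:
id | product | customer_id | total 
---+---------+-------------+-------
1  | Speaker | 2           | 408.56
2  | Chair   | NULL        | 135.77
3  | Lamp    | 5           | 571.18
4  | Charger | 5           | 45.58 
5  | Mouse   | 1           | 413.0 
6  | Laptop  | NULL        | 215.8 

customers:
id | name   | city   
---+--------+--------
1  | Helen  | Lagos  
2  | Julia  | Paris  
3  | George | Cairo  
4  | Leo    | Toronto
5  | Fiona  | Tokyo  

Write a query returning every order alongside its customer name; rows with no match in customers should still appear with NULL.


LEFT JOIN keeps every row from orders (the left table); where customer_id has no match in customers, the customer columns become NULL. Walk through each order:
  - order 1 (Speaker): customer_id=2 -> matches Julia
  - order 2 (Chair): customer_id=NULL, no match -> kept with NULL
  - order 3 (Lamp): customer_id=5 -> matches Fiona
  - order 4 (Charger): customer_id=5 -> matches Fiona
  - order 5 (Mouse): customer_id=1 -> matches Helen
  - order 6 (Laptop): customer_id=NULL, no match -> kept with NULL
All 6 rows appear; 2 have NULL customer.

SQL:
SELECT a.product, b.name AS customer
FROM orders a
LEFT JOIN customers b ON a.customer_id = b.id

Result:
product | customer
--------+---------
Speaker | Julia   
Chair   | NULL    
Lamp    | Fiona   
Charger | Fiona   
Mouse   | Helen   
Laptop  | NULL    


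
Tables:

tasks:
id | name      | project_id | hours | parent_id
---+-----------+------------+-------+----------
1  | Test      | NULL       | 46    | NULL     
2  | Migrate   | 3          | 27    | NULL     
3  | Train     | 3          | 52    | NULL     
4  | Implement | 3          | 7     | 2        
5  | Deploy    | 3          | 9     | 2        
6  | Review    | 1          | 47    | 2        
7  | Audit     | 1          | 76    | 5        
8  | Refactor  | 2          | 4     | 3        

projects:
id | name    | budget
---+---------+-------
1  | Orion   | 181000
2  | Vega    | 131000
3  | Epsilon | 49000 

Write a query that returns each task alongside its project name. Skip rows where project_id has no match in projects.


INNER JOIN keeps only tasks rows whose project_id matches an id in projects. Walk through each task:
  - task 1 (Test): project_id=NULL, no match -> dropped
  - task 2 (Migrate): project_id=3 -> matches Epsilon
  - task 3 (Train): project_id=3 -> matches Epsilon
  - task 4 (Implement): project_id=3 -> matches Epsilon
  - task 5 (Deploy): project_id=3 -> matches Epsilon
  - task 6 (Review): project_id=1 -> matches Orion
  - task 7 (Audit): project_id=1 -> matches Orion
  - task 8 (Refactor): project_id=2 -> matches Vega
So 1 of 8 rows is dropped.

SQL:
SELECT a.name, b.name AS project
FROM tasks a
INNER JOIN projects b ON a.project_id = b.id

Result:
name      | project
----------+--------
Migrate   | Epsilon
Train     | Epsilon
Implement | Epsilon
Deploy    | Epsilon
Review    | Orion  
Audit     | Orion  
Refactor  | Vega   


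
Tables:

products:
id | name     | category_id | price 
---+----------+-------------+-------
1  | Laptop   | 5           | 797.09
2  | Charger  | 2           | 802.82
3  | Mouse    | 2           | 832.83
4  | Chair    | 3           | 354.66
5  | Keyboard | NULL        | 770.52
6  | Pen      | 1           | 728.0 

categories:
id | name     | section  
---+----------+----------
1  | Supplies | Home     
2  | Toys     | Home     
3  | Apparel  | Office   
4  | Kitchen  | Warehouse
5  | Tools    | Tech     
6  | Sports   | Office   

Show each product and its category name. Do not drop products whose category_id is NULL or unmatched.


LEFT JOIN keeps every row from products (the left table); where category_id has no match in categories, the category columns become NULL. Walk through each product:
  - product 1 (Laptop): category_id=5 -> matches Tools
  - product 2 (Charger): category_id=2 -> matches Toys
  - product 3 (Mouse): category_id=2 -> matches Toys
  - product 4 (Chair): category_id=3 -> matches Apparel
  - product 5 (Keyboard): category_id=NULL, no match -> kept with NULL
  - product 6 (Pen): category_id=1 -> matches Supplies
All 6 rows appear; 1 has NULL category.

SQL:
SELECT a.name, b.name AS category
FROM products a
LEFT JOIN categories b ON a.category_id = b.id

Result:
name     | category
---------+---------
Laptop   | Tools   
Charger  | Toys    
Mouse    | Toys    
Chair    | Apparel 
Keyboard | NULL    
Pen      | Supplies


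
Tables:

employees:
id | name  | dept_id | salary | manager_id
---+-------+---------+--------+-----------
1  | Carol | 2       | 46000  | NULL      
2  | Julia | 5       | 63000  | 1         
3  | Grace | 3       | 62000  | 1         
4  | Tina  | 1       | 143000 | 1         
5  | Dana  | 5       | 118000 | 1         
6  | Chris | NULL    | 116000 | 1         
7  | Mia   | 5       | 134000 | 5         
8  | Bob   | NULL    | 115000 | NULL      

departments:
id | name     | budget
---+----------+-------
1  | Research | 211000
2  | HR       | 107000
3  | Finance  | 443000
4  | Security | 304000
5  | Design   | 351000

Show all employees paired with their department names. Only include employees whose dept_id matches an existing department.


INNER JOIN keeps only employees rows whose dept_id matches an id in departments. Walk through each employee:
  - employee 1 (Carol): dept_id=2 -> matches HR
  - employee 2 (Julia): dept_id=5 -> matches Design
  - employee 3 (Grace): dept_id=3 -> matches Finance
  - employee 4 (Tina): dept_id=1 -> matches Research
  - employee 5 (Dana): dept_id=5 -> matches Design
  - employee 6 (Chris): dept_id=NULL, no match -> dropped
  - employee 7 (Mia): dept_id=5 -> matches Design
  - employee 8 (Bob): dept_id=NULL, no match -> dropped
So 2 of 8 rows are dropped.

SQL:
SELECT a.name, b.name AS department
FROM employees a
INNER JOIN departments b ON a.dept_id = b.id

Result:
name  | department
------+-----------
Carol | HR        
Julia | Design    
Grace | Finance   
Tina  | Research  
Dana  | Design    
Mia   | Design    


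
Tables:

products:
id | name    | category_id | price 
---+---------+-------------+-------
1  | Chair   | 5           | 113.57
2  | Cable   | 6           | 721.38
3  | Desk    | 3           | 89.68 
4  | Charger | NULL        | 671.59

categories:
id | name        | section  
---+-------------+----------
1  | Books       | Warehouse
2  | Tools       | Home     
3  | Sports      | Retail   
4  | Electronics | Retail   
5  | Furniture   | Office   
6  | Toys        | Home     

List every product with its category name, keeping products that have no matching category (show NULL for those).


LEFT JOIN keeps every row from products (the left table); where category_id has no match in categories, the category columns become NULL. Walk through each product:
  - product 1 (Chair): category_id=5 -> matches Furniture
  - product 2 (Cable): category_id=6 -> matches Toys
  - product 3 (Desk): category_id=3 -> matches Sports
  - product 4 (Charger): category_id=NULL, no match -> kept with NULL
All 4 rows appear; 1 has NULL category.

SQL:
SELECT a.name, b.name AS category
FROM products a
LEFT JOIN categories b ON a.category_id = b.id

Result:
name    | category 
--------+----------
Chair   | Furniture
Cable   | Toys     
Desk    | Sports   
Charger | NULL     


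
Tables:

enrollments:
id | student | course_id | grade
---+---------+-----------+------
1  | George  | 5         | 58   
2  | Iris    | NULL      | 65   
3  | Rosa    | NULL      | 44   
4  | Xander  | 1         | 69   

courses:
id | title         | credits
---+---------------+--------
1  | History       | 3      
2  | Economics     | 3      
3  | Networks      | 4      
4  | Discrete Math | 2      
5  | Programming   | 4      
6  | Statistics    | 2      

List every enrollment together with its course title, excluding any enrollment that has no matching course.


INNER JOIN keeps only enrollments rows whose course_id matches an id in courses. Walk through each enrollment:
  - enrollment 1 (George): course_id=5 -> matches Programming
  - enrollment 2 (Iris): course_id=NULL, no match -> dropped
  - enrollment 3 (Rosa): course_id=NULL, no match -> dropped
  - enrollment 4 (Xander): course_id=1 -> matches History
So 2 of 4 rows are dropped.

SQL:
SELECT a.student, b.title AS course
FROM enrollments a
INNER JOIN courses b ON a.course_id = b.id

Result:
student | course     
--------+------------
George  | Programming
Xander  | History    


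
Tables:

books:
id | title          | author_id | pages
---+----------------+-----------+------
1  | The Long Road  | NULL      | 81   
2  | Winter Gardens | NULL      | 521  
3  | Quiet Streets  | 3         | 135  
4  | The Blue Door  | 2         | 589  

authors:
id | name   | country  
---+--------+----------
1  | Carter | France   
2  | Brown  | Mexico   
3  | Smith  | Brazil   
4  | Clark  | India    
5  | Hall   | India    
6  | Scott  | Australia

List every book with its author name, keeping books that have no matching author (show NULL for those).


LEFT JOIN keeps every row from books (the left table); where author_id has no match in authors, the author columns become NULL. Walk through each book:
  - book 1 (The Long Road): author_id=NULL, no match -> kept with NULL
  - book 2 (Winter Gardens): author_id=NULL, no match -> kept with NULL
  - book 3 (Quiet Streets): author_id=3 -> matches Smith
  - book 4 (The Blue Door): author_id=2 -> matches Brown
All 4 rows appear; 2 have NULL author.

SQL:
SELECT a.title, b.name AS author
FROM books a
LEFT JOIN authors b ON a.author_id = b.id

Result:
title          | author
---------------+-------
The Long Road  | NULL  
Winter Gardens | NULL  
Quiet Streets  | Smith 
The Blue Door  | Brown 


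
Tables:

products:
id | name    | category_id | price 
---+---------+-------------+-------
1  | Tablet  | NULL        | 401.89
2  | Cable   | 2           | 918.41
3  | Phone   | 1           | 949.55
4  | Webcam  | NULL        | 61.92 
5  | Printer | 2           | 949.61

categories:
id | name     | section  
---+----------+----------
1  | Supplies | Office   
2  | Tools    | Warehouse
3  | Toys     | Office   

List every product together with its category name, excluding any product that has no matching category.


INNER JOIN keeps only products rows whose category_id matches an id in categories. Walk through each product:
  - product 1 (Tablet): category_id=NULL, no match -> dropped
  - product 2 (Cable): category_id=2 -> matches Tools
  - product 3 (Phone): category_id=1 -> matches Supplies
  - product 4 (Webcam): category_id=NULL, no match -> dropped
  - product 5 (Printer): category_id=2 -> matches Tools
So 2 of 5 rows are dropped.

SQL:
SELECT a.name, b.name AS category
FROM products a
INNER JOIN categories b ON a.category_id = b.id

Result:
name    | category
--------+---------
Cable   | Tools   
Phone   | Supplies
Printer | Tools   


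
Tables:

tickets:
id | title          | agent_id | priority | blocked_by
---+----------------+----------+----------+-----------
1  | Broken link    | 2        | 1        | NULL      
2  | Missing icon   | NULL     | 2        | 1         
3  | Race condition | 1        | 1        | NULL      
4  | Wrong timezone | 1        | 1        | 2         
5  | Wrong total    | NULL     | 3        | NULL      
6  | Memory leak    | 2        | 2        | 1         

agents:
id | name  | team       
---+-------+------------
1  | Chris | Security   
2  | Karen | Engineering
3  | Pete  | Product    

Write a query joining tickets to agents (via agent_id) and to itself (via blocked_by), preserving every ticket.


Two LEFT JOINs from the same base table tickets: one to agents via agent_id, one to tickets itself via blocked_by. Both are LEFT so every ticket is preserved.
Match against agents:
  - ticket 1 (Broken link): agent_id=2 -> matches Karen
  - ticket 2 (Missing icon): agent_id=NULL, no match -> kept with NULL
  - ticket 3 (Race condition): agent_id=1 -> matches Chris
  - ticket 4 (Wrong timezone): agent_id=1 -> matches Chris
  - ticket 5 (Wrong total): agent_id=NULL, no match -> kept with NULL
  - ticket 6 (Memory leak): agent_id=2 -> matches Karen
Match against tickets (self):
  - ticket 1 (Broken link): blocked_by=NULL -> NULL
  - ticket 2 (Missing icon): blocked_by=1 -> Broken link
  - ticket 3 (Race condition): blocked_by=NULL -> NULL
  - ticket 4 (Wrong timezone): blocked_by=2 -> Missing icon
  - ticket 5 (Wrong total): blocked_by=NULL -> NULL
  - ticket 6 (Memory leak): blocked_by=1 -> Broken link

SQL:
SELECT a.title, b.name AS agent, c.title AS blocked_by
FROM tickets a
LEFT JOIN agents b ON a.agent_id = b.id
LEFT JOIN tickets c ON a.blocked_by = c.id

Result:
title          | agent | blocked_by  
---------------+-------+-------------
Broken link    | Karen | NULL        
Missing icon   | NULL  | Broken link 
Race condition | Chris | NULL        
Wrong timezone | Chris | Missing icon
Wrong total    | NULL  | NULL        
Memory leak    | Karen | Broken link 


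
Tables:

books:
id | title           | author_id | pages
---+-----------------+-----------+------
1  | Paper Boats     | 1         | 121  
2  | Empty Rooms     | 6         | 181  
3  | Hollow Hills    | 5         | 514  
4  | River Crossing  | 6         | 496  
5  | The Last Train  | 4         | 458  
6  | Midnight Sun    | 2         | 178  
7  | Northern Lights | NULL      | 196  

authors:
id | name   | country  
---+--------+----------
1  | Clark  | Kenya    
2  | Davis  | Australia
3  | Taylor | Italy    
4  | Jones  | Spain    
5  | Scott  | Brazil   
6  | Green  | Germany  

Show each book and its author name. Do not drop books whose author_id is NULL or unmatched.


LEFT JOIN keeps every row from books (the left table); where author_id has no match in authors, the author columns become NULL. Walk through each book:
  - book 1 (Paper Boats): author_id=1 -> matches Clark
  - book 2 (Empty Rooms): author_id=6 -> matches Green
  - book 3 (Hollow Hills): author_id=5 -> matches Scott
  - book 4 (River Crossing): author_id=6 -> matches Green
  - book 5 (The Last Train): author_id=4 -> matches Jones
  - book 6 (Midnight Sun): author_id=2 -> matches Davis
  - book 7 (Northern Lights): author_id=NULL, no match -> kept with NULL
All 7 rows appear; 1 has NULL author.

SQL:
SELECT a.title, b.name AS author
FROM books a
LEFT JOIN authors b ON a.author_id = b.id

Result:
title           | author
----------------+-------
Paper Boats     | Clark 
Empty Rooms     | Green 
Hollow Hills    | Scott 
River Crossing  | Green 
The Last Train  | Jones 
Midnight Sun    | Davis 
Northern Lights | NULL  


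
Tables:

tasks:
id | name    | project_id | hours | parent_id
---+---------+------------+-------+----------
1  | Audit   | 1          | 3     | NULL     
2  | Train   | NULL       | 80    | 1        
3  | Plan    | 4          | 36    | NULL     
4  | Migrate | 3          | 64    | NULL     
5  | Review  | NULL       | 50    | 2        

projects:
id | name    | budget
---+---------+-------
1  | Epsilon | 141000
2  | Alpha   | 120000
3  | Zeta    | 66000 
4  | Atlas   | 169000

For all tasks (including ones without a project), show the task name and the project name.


LEFT JOIN keeps every row from tasks (the left table); where project_id has no match in projects, the project columns become NULL. Walk through each task:
  - task 1 (Audit): project_id=1 -> matches Epsilon
  - task 2 (Train): project_id=NULL, no match -> kept with NULL
  - task 3 (Plan): project_id=4 -> matches Atlas
  - task 4 (Migrate): project_id=3 -> matches Zeta
  - task 5 (Review): project_id=NULL, no match -> kept with NULL
All 5 rows appear; 2 have NULL project.

SQL:
SELECT a.name, b.name AS project
FROM tasks a
LEFT JOIN projects b ON a.project_id = b.id

Result:
name    | project
--------+--------
Audit   | Epsilon
Train   | NULL   
Plan    | Atlas  
Migrate | Zeta   
Review  | NULL   


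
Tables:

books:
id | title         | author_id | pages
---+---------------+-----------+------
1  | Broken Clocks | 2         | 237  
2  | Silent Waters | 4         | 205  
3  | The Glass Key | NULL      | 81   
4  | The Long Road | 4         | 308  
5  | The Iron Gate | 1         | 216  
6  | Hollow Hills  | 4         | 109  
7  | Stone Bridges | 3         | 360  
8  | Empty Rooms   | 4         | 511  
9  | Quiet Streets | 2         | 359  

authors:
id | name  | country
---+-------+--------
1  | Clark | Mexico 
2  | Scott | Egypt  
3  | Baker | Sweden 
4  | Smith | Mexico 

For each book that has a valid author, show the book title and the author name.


INNER JOIN keeps only books rows whose author_id matches an id in authors. Walk through each book:
  - book 1 (Broken Clocks): author_id=2 -> matches Scott
  - book 2 (Silent Waters): author_id=4 -> matches Smith
  - book 3 (The Glass Key): author_id=NULL, no match -> dropped
  - book 4 (The Long Road): author_id=4 -> matches Smith
  - book 5 (The Iron Gate): author_id=1 -> matches Clark
  - book 6 (Hollow Hills): author_id=4 -> matches Smith
  - book 7 (Stone Bridges): author_id=3 -> matches Baker
  - book 8 (Empty Rooms): author_id=4 -> matches Smith
  - book 9 (Quiet Streets): author_id=2 -> matches Scott
So 1 of 9 rows is dropped.

SQL:
SELECT a.title, b.name AS author
FROM books a
INNER JOIN authors b ON a.author_id = b.id

Result:
title         | author
--------------+-------
Broken Clocks | Scott 
Silent Waters | Smith 
The Long Road | Smith 
The Iron Gate | Clark 
Hollow Hills  | Smith 
Stone Bridges | Baker 
Empty Rooms   | Smith 
Quiet Streets | Scott 


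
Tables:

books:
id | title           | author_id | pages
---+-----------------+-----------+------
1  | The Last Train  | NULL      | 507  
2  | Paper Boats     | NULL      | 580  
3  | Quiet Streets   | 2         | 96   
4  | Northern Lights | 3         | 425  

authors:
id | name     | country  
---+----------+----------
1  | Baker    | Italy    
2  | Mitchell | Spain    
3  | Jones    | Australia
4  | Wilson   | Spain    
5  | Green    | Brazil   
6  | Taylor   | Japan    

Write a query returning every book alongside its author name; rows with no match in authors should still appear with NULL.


LEFT JOIN keeps every row from books (the left table); where author_id has no match in authors, the author columns become NULL. Walk through each book:
  - book 1 (The Last Train): author_id=NULL, no match -> kept with NULL
  - book 2 (Paper Boats): author_id=NULL, no match -> kept with NULL
  - book 3 (Quiet Streets): author_id=2 -> matches Mitchell
  - book 4 (Northern Lights): author_id=3 -> matches Jones
All 4 rows appear; 2 have NULL author.

SQL:
SELECT a.title, b.name AS author
FROM books a
LEFT JOIN authors b ON a.author_id = b.id

Result:
title           | author  
----------------+---------
The Last Train  | NULL    
Paper Boats     | NULL    
Quiet Streets   | Mitchell
Northern Lights | Jones   


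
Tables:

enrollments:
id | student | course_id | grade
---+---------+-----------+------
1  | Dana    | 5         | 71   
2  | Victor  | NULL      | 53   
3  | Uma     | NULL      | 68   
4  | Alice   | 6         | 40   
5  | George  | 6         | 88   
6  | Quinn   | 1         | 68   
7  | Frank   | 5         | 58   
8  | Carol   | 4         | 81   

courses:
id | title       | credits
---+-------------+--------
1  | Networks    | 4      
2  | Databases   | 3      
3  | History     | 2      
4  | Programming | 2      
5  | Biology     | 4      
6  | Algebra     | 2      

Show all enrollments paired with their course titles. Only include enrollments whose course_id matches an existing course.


INNER JOIN keeps only enrollments rows whose course_id matches an id in courses. Walk through each enrollment:
  - enrollment 1 (Dana): course_id=5 -> matches Biology
  - enrollment 2 (Victor): course_id=NULL, no match -> dropped
  - enrollment 3 (Uma): course_id=NULL, no match -> dropped
  - enrollment 4 (Alice): course_id=6 -> matches Algebra
  - enrollment 5 (George): course_id=6 -> matches Algebra
  - enrollment 6 (Quinn): course_id=1 -> matches Networks
  - enrollment 7 (Frank): course_id=5 -> matches Biology
  - enrollment 8 (Carol): course_id=4 -> matches Programming
So 2 of 8 rows are dropped.

SQL:
SELECT a.student, b.title AS course
FROM enrollments a
INNER JOIN courses b ON a.course_id = b.id

Result:
student | course     
--------+------------
Dana    | Biology    
Alice   | Algebra    
George  | Algebra    
Quinn   | Networks   
Frank   | Biology    
Carol   | Programming


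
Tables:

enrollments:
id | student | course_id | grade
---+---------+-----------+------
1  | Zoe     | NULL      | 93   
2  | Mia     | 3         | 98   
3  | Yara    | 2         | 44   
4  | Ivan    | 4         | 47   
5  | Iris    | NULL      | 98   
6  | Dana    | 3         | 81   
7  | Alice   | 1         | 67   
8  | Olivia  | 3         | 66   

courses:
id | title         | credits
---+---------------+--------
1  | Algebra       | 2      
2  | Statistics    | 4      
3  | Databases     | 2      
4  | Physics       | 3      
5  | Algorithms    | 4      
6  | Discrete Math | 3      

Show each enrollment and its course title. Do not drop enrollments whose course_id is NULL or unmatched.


LEFT JOIN keeps every row from enrollments (the left table); where course_id has no match in courses, the course columns become NULL. Walk through each enrollment:
  - enrollment 1 (Zoe): course_id=NULL, no match -> kept with NULL
  - enrollment 2 (Mia): course_id=3 -> matches Databases
  - enrollment 3 (Yara): course_id=2 -> matches Statistics
  - enrollment 4 (Ivan): course_id=4 -> matches Physics
  - enrollment 5 (Iris): course_id=NULL, no match -> kept with NULL
  - enrollment 6 (Dana): course_id=3 -> matches Databases
  - enrollment 7 (Alice): course_id=1 -> matches Algebra
  - enrollment 8 (Olivia): course_id=3 -> matches Databases
All 8 rows appear; 2 have NULL course.

SQL:
SELECT a.student, b.title AS course
FROM enrollments a
LEFT JOIN courses b ON a.course_id = b.id

Result:
student | course    
--------+-----------
Zoe     | NULL      
Mia     | Databases 
Yara    | Statistics
Ivan    | Physics   
Iris    | NULL      
Dana    | Databases 
Alice   | Algebra   
Olivia  | Databases 


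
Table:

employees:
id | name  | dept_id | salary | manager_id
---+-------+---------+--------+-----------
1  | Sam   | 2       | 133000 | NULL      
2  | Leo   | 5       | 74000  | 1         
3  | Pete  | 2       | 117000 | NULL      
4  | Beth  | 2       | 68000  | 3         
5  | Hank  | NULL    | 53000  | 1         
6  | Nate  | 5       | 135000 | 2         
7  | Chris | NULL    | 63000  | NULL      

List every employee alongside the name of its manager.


This is a self-join: employees is joined to a second copy of itself, matching each row's manager_id to another row's id. Use LEFT JOIN so rows with manager_id=NULL are kept.
  - employee 1 (Sam): manager_id=NULL -> NULL
  - employee 2 (Leo): manager_id=1 -> Sam
  - employee 3 (Pete): manager_id=NULL -> NULL
  - employee 4 (Beth): manager_id=3 -> Pete
  - employee 5 (Hank): manager_id=1 -> Sam
  - employee 6 (Nate): manager_id=2 -> Leo
  - employee 7 (Chris): manager_id=NULL -> NULL

SQL:
SELECT a.name AS item, b.name AS manager
FROM employees a
LEFT JOIN employees b ON a.manager_id = b.id

Result:
item  | manager
------+--------
Sam   | NULL   
Leo   | Sam    
Pete  | NULL   
Beth  | Pete   
Hank  | Sam    
Nate  | Leo    
Chris | NULL   


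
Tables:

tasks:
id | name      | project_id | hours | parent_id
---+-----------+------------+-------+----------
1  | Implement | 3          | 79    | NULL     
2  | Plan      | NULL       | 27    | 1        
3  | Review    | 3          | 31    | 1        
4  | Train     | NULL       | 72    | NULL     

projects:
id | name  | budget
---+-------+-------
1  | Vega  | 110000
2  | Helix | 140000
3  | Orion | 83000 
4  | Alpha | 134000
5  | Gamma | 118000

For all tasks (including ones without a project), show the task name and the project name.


LEFT JOIN keeps every row from tasks (the left table); where project_id has no match in projects, the project columns become NULL. Walk through each task:
  - task 1 (Implement): project_id=3 -> matches Orion
  - task 2 (Plan): project_id=NULL, no match -> kept with NULL
  - task 3 (Review): project_id=3 -> matches Orion
  - task 4 (Train): project_id=NULL, no match -> kept with NULL
All 4 rows appear; 2 have NULL project.

SQL:
SELECT a.name, b.name AS project
FROM tasks a
LEFT JOIN projects b ON a.project_id = b.id

Result:
name      | project
----------+--------
Implement | Orion  
Plan      | NULL   
Review    | Orion  
Train     | NULL   


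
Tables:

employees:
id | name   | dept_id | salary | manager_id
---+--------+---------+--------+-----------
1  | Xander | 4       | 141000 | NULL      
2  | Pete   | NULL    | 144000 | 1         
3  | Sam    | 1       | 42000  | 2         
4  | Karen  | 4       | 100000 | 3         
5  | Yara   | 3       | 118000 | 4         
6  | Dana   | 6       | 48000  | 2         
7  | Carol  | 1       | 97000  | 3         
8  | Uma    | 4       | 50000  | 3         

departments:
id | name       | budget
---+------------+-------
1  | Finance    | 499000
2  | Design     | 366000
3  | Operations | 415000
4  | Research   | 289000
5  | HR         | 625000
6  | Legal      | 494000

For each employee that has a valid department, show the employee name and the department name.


INNER JOIN keeps only employees rows whose dept_id matches an id in departments. Walk through each employee:
  - employee 1 (Xander): dept_id=4 -> matches Research
  - employee 2 (Pete): dept_id=NULL, no match -> dropped
  - employee 3 (Sam): dept_id=1 -> matches Finance
  - employee 4 (Karen): dept_id=4 -> matches Research
  - employee 5 (Yara): dept_id=3 -> matches Operations
  - employee 6 (Dana): dept_id=6 -> matches Legal
  - employee 7 (Carol): dept_id=1 -> matches Finance
  - employee 8 (Uma): dept_id=4 -> matches Research
So 1 of 8 rows is dropped.

SQL:
SELECT a.name, b.name AS department
FROM employees a
INNER JOIN departments b ON a.dept_id = b.id

Result:
name   | department
-------+-----------
Xander | Research  
Sam    | Finance   
Karen  | Research  
Yara   | Operations
Dana   | Legal     
Carol  | Finance   
Uma    | Research  


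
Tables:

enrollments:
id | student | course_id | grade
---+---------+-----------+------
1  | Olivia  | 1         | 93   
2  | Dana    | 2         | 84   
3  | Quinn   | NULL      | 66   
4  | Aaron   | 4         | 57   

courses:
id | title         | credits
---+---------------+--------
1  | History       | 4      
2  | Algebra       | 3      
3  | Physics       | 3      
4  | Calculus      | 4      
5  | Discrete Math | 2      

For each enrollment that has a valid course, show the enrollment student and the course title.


INNER JOIN keeps only enrollments rows whose course_id matches an id in courses. Walk through each enrollment:
  - enrollment 1 (Olivia): course_id=1 -> matches History
  - enrollment 2 (Dana): course_id=2 -> matches Algebra
  - enrollment 3 (Quinn): course_id=NULL, no match -> dropped
  - enrollment 4 (Aaron): course_id=4 -> matches Calculus
So 1 of 4 rows is dropped.

SQL:
SELECT a.student, b.title AS course
FROM enrollments a
INNER JOIN courses b ON a.course_id = b.id

Result:
student | course  
--------+---------
Olivia  | History 
Dana    | Algebra 
Aaron   | Calculus
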